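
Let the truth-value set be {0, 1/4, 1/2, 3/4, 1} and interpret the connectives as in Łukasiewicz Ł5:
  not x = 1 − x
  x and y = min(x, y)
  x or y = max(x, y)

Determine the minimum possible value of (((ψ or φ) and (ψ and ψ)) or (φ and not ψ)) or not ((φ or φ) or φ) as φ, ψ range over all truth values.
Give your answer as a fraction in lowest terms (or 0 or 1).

Take φ = 1/2, ψ = 0:
ψ or φ = 0 or 1/2 = 1/2
ψ and ψ = 0 and 0 = 0
(ψ or φ) and (ψ and ψ) = 1/2 and 0 = 0
not ψ = not 0 = 1
φ and not ψ = 1/2 and 1 = 1/2
((ψ or φ) and (ψ and ψ)) or (φ and not ψ) = 0 or 1/2 = 1/2
φ or φ = 1/2 or 1/2 = 1/2
(φ or φ) or φ = 1/2 or 1/2 = 1/2
not ((φ or φ) or φ) = not 1/2 = 1/2
(((ψ or φ) and (ψ and ψ)) or (φ and not ψ)) or not ((φ or φ) or φ) = 1/2 or 1/2 = 1/2
No assignment yields a value below 1/2, so this is the minimum.

1/2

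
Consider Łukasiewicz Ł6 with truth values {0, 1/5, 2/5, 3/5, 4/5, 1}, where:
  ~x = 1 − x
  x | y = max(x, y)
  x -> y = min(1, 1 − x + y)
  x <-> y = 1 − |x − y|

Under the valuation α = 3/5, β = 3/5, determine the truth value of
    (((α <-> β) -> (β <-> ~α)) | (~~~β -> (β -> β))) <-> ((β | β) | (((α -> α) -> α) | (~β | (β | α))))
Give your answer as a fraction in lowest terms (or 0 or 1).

3/5

α <-> β = 3/5 <-> 3/5 = 1
~α = ~3/5 = 2/5
β <-> ~α = 3/5 <-> 2/5 = 4/5
(α <-> β) -> (β <-> ~α) = 1 -> 4/5 = 4/5
~β = ~3/5 = 2/5
~~β = ~2/5 = 3/5
~~~β = ~3/5 = 2/5
β -> β = 3/5 -> 3/5 = 1
~~~β -> (β -> β) = 2/5 -> 1 = 1
((α <-> β) -> (β <-> ~α)) | (~~~β -> (β -> β)) = 4/5 | 1 = 1
β | β = 3/5 | 3/5 = 3/5
α -> α = 3/5 -> 3/5 = 1
(α -> α) -> α = 1 -> 3/5 = 3/5
~β = ~3/5 = 2/5
β | α = 3/5 | 3/5 = 3/5
~β | (β | α) = 2/5 | 3/5 = 3/5
((α -> α) -> α) | (~β | (β | α)) = 3/5 | 3/5 = 3/5
(β | β) | (((α -> α) -> α) | (~β | (β | α))) = 3/5 | 3/5 = 3/5
(((α <-> β) -> (β <-> ~α)) | (~~~β -> (β -> β))) <-> ((β | β) | (((α -> α) -> α) | (~β | (β | α)))) = 1 <-> 3/5 = 3/5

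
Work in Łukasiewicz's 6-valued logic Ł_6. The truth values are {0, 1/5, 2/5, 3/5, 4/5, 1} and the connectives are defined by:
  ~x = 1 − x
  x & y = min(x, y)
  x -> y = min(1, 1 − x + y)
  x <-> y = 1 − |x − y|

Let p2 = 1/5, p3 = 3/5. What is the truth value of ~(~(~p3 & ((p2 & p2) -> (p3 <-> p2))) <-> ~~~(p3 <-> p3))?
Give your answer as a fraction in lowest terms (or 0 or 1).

3/5

~p3 = ~3/5 = 2/5
p2 & p2 = 1/5 & 1/5 = 1/5
p3 <-> p2 = 3/5 <-> 1/5 = 3/5
(p2 & p2) -> (p3 <-> p2) = 1/5 -> 3/5 = 1
~p3 & ((p2 & p2) -> (p3 <-> p2)) = 2/5 & 1 = 2/5
~(~p3 & ((p2 & p2) -> (p3 <-> p2))) = ~2/5 = 3/5
p3 <-> p3 = 3/5 <-> 3/5 = 1
~(p3 <-> p3) = ~1 = 0
~~(p3 <-> p3) = ~0 = 1
~~~(p3 <-> p3) = ~1 = 0
~(~p3 & ((p2 & p2) -> (p3 <-> p2))) <-> ~~~(p3 <-> p3) = 3/5 <-> 0 = 2/5
~(~(~p3 & ((p2 & p2) -> (p3 <-> p2))) <-> ~~~(p3 <-> p3)) = ~2/5 = 3/5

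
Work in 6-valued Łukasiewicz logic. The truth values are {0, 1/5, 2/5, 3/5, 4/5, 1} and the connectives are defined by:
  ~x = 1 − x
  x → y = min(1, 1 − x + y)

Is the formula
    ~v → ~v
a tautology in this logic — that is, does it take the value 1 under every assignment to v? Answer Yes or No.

v = 0 ↦ 1
v = 1/5 ↦ 1
v = 2/5 ↦ 1
v = 3/5 ↦ 1
v = 4/5 ↦ 1
v = 1 ↦ 1
Every assignment gives a value ≥ 1.

Yes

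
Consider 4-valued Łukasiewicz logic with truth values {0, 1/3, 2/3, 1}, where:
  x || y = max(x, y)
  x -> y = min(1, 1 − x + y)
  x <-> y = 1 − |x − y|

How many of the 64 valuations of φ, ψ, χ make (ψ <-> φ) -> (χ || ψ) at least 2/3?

59

value 1: 48 assignments (counts)
value 2/3: 11 assignments (counts)
value 1/3: 4 assignments
value 0: 1 assignment
So 59 of the 64 assignments meet the threshold.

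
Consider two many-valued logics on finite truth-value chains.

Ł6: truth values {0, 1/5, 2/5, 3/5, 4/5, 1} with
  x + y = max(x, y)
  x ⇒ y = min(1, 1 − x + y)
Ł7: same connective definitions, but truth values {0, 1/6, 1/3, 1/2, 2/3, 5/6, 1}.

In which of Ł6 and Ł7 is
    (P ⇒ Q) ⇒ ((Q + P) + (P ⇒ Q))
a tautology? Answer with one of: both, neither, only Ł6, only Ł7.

both

In Ł6: every assignment gives 1 — tautology.
In Ł7: every assignment gives 1 — tautology.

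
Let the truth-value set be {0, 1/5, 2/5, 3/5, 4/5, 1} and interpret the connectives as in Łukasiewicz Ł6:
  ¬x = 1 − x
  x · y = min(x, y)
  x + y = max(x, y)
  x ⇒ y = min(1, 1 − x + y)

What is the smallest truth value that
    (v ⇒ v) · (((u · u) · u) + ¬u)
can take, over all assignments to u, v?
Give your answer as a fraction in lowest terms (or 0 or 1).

Take u = 2/5, v = 0:
v ⇒ v = 0 ⇒ 0 = 1
u · u = 2/5 · 2/5 = 2/5
(u · u) · u = 2/5 · 2/5 = 2/5
¬u = ¬2/5 = 3/5
((u · u) · u) + ¬u = 2/5 + 3/5 = 3/5
(v ⇒ v) · (((u · u) · u) + ¬u) = 1 · 3/5 = 3/5
No assignment yields a value below 3/5, so this is the minimum.

3/5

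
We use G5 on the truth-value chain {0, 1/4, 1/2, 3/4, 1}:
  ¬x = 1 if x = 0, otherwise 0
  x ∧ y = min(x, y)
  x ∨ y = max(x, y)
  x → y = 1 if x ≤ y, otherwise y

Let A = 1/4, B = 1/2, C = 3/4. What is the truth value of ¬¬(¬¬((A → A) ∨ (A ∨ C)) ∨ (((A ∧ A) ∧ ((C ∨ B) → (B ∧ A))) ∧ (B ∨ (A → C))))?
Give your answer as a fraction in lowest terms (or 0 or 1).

A → A = 1/4 → 1/4 = 1
A ∨ C = 1/4 ∨ 3/4 = 3/4
(A → A) ∨ (A ∨ C) = 1 ∨ 3/4 = 1
¬((A → A) ∨ (A ∨ C)) = ¬1 = 0
¬¬((A → A) ∨ (A ∨ C)) = ¬0 = 1
A ∧ A = 1/4 ∧ 1/4 = 1/4
C ∨ B = 3/4 ∨ 1/2 = 3/4
B ∧ A = 1/2 ∧ 1/4 = 1/4
(C ∨ B) → (B ∧ A) = 3/4 → 1/4 = 1/4
(A ∧ A) ∧ ((C ∨ B) → (B ∧ A)) = 1/4 ∧ 1/4 = 1/4
A → C = 1/4 → 3/4 = 1
B ∨ (A → C) = 1/2 ∨ 1 = 1
((A ∧ A) ∧ ((C ∨ B) → (B ∧ A))) ∧ (B ∨ (A → C)) = 1/4 ∧ 1 = 1/4
¬¬((A → A) ∨ (A ∨ C)) ∨ (((A ∧ A) ∧ ((C ∨ B) → (B ∧ A))) ∧ (B ∨ (A → C))) = 1 ∨ 1/4 = 1
¬(¬¬((A → A) ∨ (A ∨ C)) ∨ (((A ∧ A) ∧ ((C ∨ B) → (B ∧ A))) ∧ (B ∨ (A → C)))) = ¬1 = 0
¬¬(¬¬((A → A) ∨ (A ∨ C)) ∨ (((A ∧ A) ∧ ((C ∨ B) → (B ∧ A))) ∧ (B ∨ (A → C)))) = ¬0 = 1

1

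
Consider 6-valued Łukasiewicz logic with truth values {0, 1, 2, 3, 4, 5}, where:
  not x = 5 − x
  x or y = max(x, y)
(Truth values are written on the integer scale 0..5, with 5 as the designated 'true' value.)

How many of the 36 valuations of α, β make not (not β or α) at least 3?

value 5: 1 assignment (counts)
value 4: 3 assignments (counts)
value 3: 5 assignments (counts)
value 2: 7 assignments
value 1: 9 assignments
value 0: 11 assignments
So 9 of the 36 assignments meet the threshold.

9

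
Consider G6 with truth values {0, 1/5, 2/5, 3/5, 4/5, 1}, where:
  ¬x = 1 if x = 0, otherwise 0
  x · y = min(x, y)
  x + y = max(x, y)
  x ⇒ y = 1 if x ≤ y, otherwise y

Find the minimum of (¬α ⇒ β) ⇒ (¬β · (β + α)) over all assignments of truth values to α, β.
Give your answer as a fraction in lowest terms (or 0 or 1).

0

Take α = 0, β = 1/5:
¬α = ¬0 = 1
¬α ⇒ β = 1 ⇒ 1/5 = 1/5
¬β = ¬1/5 = 0
β + α = 1/5 + 0 = 1/5
¬β · (β + α) = 0 · 1/5 = 0
(¬α ⇒ β) ⇒ (¬β · (β + α)) = 1/5 ⇒ 0 = 0
No assignment yields a value below 0, so this is the minimum.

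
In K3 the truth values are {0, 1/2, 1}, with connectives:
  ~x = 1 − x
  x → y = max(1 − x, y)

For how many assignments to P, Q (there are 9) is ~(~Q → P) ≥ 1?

P = 0, Q = 0 ↦ 1  ≥
P = 0, Q = 1/2 ↦ 1/2  <
P = 0, Q = 1 ↦ 0  <
P = 1/2, Q = 0 ↦ 1/2  <
P = 1/2, Q = 1/2 ↦ 1/2  <
P = 1/2, Q = 1 ↦ 0  <
P = 1, Q = 0 ↦ 0  <
P = 1, Q = 1/2 ↦ 0  <
P = 1, Q = 1 ↦ 0  <
So 1 of the 9 assignments meets the threshold.

1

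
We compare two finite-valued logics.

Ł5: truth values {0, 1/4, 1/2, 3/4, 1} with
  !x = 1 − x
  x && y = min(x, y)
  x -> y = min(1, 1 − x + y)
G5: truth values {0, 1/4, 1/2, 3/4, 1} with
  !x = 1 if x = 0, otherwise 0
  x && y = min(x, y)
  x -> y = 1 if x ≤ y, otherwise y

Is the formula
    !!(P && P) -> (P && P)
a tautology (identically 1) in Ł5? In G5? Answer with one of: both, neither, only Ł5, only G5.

only Ł5

In Ł5: every assignment gives 1 — tautology.
In G5: at P = 1/4 the value is 1/4 — not a tautology.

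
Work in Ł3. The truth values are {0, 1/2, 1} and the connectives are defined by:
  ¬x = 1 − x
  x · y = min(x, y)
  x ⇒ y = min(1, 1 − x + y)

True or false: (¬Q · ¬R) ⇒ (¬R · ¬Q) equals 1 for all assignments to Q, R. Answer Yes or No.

Yes

Q = 0, R = 0 ↦ 1
Q = 0, R = 1/2 ↦ 1
Q = 0, R = 1 ↦ 1
Q = 1/2, R = 0 ↦ 1
Q = 1/2, R = 1/2 ↦ 1
Q = 1/2, R = 1 ↦ 1
Q = 1, R = 0 ↦ 1
Q = 1, R = 1/2 ↦ 1
Q = 1, R = 1 ↦ 1
Every assignment gives a value ≥ 1.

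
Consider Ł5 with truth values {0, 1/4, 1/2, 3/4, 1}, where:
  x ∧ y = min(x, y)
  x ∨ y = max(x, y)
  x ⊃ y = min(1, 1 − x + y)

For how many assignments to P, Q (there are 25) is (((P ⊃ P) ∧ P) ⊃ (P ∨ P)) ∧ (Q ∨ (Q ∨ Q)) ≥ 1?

value 1: 5 assignments (counts)
value 3/4: 5 assignments
value 1/2: 5 assignments
value 1/4: 5 assignments
value 0: 5 assignments
So 5 of the 25 assignments meet the threshold.

5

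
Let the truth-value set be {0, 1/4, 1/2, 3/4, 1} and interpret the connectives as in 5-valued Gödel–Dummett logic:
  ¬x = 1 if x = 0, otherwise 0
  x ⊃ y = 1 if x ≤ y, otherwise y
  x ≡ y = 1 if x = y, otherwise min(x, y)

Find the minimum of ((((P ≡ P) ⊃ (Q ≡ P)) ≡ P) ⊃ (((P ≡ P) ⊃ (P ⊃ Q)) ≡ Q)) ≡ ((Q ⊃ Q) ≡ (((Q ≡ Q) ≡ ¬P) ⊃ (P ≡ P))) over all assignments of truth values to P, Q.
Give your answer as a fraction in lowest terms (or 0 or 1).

1/4

Take P = 0, Q = 1/4:
P ≡ P = 0 ≡ 0 = 1
Q ≡ P = 1/4 ≡ 0 = 0
(P ≡ P) ⊃ (Q ≡ P) = 1 ⊃ 0 = 0
((P ≡ P) ⊃ (Q ≡ P)) ≡ P = 0 ≡ 0 = 1
P ≡ P = 0 ≡ 0 = 1
P ⊃ Q = 0 ⊃ 1/4 = 1
(P ≡ P) ⊃ (P ⊃ Q) = 1 ⊃ 1 = 1
((P ≡ P) ⊃ (P ⊃ Q)) ≡ Q = 1 ≡ 1/4 = 1/4
(((P ≡ P) ⊃ (Q ≡ P)) ≡ P) ⊃ (((P ≡ P) ⊃ (P ⊃ Q)) ≡ Q) = 1 ⊃ 1/4 = 1/4
Q ⊃ Q = 1/4 ⊃ 1/4 = 1
Q ≡ Q = 1/4 ≡ 1/4 = 1
¬P = ¬0 = 1
(Q ≡ Q) ≡ ¬P = 1 ≡ 1 = 1
P ≡ P = 0 ≡ 0 = 1
((Q ≡ Q) ≡ ¬P) ⊃ (P ≡ P) = 1 ⊃ 1 = 1
(Q ⊃ Q) ≡ (((Q ≡ Q) ≡ ¬P) ⊃ (P ≡ P)) = 1 ≡ 1 = 1
((((P ≡ P) ⊃ (Q ≡ P)) ≡ P) ⊃ (((P ≡ P) ⊃ (P ⊃ Q)) ≡ Q)) ≡ ((Q ⊃ Q) ≡ (((Q ≡ Q) ≡ ¬P) ⊃ (P ≡ P))) = 1/4 ≡ 1 = 1/4
No assignment yields a value below 1/4, so this is the minimum.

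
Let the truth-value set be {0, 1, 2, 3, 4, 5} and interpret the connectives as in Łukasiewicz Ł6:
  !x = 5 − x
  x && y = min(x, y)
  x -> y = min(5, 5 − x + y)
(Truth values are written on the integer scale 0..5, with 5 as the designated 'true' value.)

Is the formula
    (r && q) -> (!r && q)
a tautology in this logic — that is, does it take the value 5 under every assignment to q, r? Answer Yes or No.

No

Counterexample: take q = 1, r = 5.
r && q = 5 && 1 = 1
!r = !5 = 0
!r && q = 0 && 1 = 0
(r && q) -> (!r && q) = 1 -> 0 = 4
This gives 4 ≠ 5.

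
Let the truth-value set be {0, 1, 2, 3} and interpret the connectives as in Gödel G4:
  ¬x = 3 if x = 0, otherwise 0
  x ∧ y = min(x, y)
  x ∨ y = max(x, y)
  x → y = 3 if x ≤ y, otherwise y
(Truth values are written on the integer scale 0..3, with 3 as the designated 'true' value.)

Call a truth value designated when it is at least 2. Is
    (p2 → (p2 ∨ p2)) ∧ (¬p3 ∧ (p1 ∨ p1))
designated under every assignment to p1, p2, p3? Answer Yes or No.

Counterexample: take p1 = 0, p2 = 0, p3 = 0.
p2 ∨ p2 = 0 ∨ 0 = 0
p2 → (p2 ∨ p2) = 0 → 0 = 3
¬p3 = ¬0 = 3
p1 ∨ p1 = 0 ∨ 0 = 0
¬p3 ∧ (p1 ∨ p1) = 3 ∧ 0 = 0
(p2 → (p2 ∨ p2)) ∧ (¬p3 ∧ (p1 ∨ p1)) = 3 ∧ 0 = 0
This gives 0, which is below 2.

No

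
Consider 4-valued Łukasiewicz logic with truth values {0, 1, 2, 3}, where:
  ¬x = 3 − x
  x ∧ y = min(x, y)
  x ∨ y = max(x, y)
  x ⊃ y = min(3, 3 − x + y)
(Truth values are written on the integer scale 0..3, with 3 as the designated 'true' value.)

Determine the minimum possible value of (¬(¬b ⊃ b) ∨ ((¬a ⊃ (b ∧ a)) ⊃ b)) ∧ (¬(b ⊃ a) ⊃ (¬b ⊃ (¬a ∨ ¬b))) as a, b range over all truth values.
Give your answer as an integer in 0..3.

1

Take a = 2, b = 1:
¬b = ¬1 = 2
¬b ⊃ b = 2 ⊃ 1 = 2
¬(¬b ⊃ b) = ¬2 = 1
¬a = ¬2 = 1
b ∧ a = 1 ∧ 2 = 1
¬a ⊃ (b ∧ a) = 1 ⊃ 1 = 3
(¬a ⊃ (b ∧ a)) ⊃ b = 3 ⊃ 1 = 1
¬(¬b ⊃ b) ∨ ((¬a ⊃ (b ∧ a)) ⊃ b) = 1 ∨ 1 = 1
b ⊃ a = 1 ⊃ 2 = 3
¬(b ⊃ a) = ¬3 = 0
¬b = ¬1 = 2
¬a = ¬2 = 1
¬b = ¬1 = 2
¬a ∨ ¬b = 1 ∨ 2 = 2
¬b ⊃ (¬a ∨ ¬b) = 2 ⊃ 2 = 3
¬(b ⊃ a) ⊃ (¬b ⊃ (¬a ∨ ¬b)) = 0 ⊃ 3 = 3
(¬(¬b ⊃ b) ∨ ((¬a ⊃ (b ∧ a)) ⊃ b)) ∧ (¬(b ⊃ a) ⊃ (¬b ⊃ (¬a ∨ ¬b))) = 1 ∧ 3 = 1
No assignment yields a value below 1, so this is the minimum.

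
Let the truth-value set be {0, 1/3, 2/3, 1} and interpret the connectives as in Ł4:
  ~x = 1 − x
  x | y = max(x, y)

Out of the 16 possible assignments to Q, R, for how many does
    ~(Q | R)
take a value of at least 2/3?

4

Q = 0, R = 0 ↦ 1  ≥
Q = 0, R = 1/3 ↦ 2/3  ≥
Q = 0, R = 2/3 ↦ 1/3  <
Q = 0, R = 1 ↦ 0  <
Q = 1/3, R = 0 ↦ 2/3  ≥
Q = 1/3, R = 1/3 ↦ 2/3  ≥
Q = 1/3, R = 2/3 ↦ 1/3  <
Q = 1/3, R = 1 ↦ 0  <
Q = 2/3, R = 0 ↦ 1/3  <
Q = 2/3, R = 1/3 ↦ 1/3  <
Q = 2/3, R = 2/3 ↦ 1/3  <
Q = 2/3, R = 1 ↦ 0  <
Q = 1, R = 0 ↦ 0  <
Q = 1, R = 1/3 ↦ 0  <
Q = 1, R = 2/3 ↦ 0  <
Q = 1, R = 1 ↦ 0  <
So 4 of the 16 assignments meet the threshold.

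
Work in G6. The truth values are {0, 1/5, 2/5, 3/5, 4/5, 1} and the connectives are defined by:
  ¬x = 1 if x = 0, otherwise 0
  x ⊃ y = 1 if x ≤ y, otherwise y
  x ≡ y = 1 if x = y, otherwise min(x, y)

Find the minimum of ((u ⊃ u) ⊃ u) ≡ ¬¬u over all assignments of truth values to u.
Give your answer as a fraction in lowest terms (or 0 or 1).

1/5

Take u = 1/5:
u ⊃ u = 1/5 ⊃ 1/5 = 1
(u ⊃ u) ⊃ u = 1 ⊃ 1/5 = 1/5
¬u = ¬1/5 = 0
¬¬u = ¬0 = 1
((u ⊃ u) ⊃ u) ≡ ¬¬u = 1/5 ≡ 1 = 1/5
No assignment yields a value below 1/5, so this is the minimum.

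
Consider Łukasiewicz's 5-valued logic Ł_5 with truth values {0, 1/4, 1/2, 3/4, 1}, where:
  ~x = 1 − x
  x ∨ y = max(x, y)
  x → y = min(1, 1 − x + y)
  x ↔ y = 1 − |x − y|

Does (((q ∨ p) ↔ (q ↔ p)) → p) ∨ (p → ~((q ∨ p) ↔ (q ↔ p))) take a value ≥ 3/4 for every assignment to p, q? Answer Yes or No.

No

Counterexample: take p = 1/2, q = 0.
q ∨ p = 0 ∨ 1/2 = 1/2
q ↔ p = 0 ↔ 1/2 = 1/2
(q ∨ p) ↔ (q ↔ p) = 1/2 ↔ 1/2 = 1
((q ∨ p) ↔ (q ↔ p)) → p = 1 → 1/2 = 1/2
q ∨ p = 0 ∨ 1/2 = 1/2
q ↔ p = 0 ↔ 1/2 = 1/2
(q ∨ p) ↔ (q ↔ p) = 1/2 ↔ 1/2 = 1
~((q ∨ p) ↔ (q ↔ p)) = ~1 = 0
p → ~((q ∨ p) ↔ (q ↔ p)) = 1/2 → 0 = 1/2
(((q ∨ p) ↔ (q ↔ p)) → p) ∨ (p → ~((q ∨ p) ↔ (q ↔ p))) = 1/2 ∨ 1/2 = 1/2
This gives 1/2, which is below 3/4.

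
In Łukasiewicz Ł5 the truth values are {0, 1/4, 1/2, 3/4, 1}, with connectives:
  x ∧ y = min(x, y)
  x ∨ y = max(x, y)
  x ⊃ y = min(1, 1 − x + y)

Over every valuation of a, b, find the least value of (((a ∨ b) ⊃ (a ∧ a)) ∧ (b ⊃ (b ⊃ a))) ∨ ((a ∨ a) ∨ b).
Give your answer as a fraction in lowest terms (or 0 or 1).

1/2

Take a = 0, b = 1/2:
a ∨ b = 0 ∨ 1/2 = 1/2
a ∧ a = 0 ∧ 0 = 0
(a ∨ b) ⊃ (a ∧ a) = 1/2 ⊃ 0 = 1/2
b ⊃ a = 1/2 ⊃ 0 = 1/2
b ⊃ (b ⊃ a) = 1/2 ⊃ 1/2 = 1
((a ∨ b) ⊃ (a ∧ a)) ∧ (b ⊃ (b ⊃ a)) = 1/2 ∧ 1 = 1/2
a ∨ a = 0 ∨ 0 = 0
(a ∨ a) ∨ b = 0 ∨ 1/2 = 1/2
(((a ∨ b) ⊃ (a ∧ a)) ∧ (b ⊃ (b ⊃ a))) ∨ ((a ∨ a) ∨ b) = 1/2 ∨ 1/2 = 1/2
No assignment yields a value below 1/2, so this is the minimum.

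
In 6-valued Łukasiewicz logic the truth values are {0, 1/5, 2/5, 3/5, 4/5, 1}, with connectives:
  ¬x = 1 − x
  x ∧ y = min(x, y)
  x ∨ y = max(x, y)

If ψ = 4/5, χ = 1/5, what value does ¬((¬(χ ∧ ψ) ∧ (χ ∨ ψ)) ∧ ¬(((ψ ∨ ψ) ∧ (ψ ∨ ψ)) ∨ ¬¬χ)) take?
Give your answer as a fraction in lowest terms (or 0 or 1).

4/5

χ ∧ ψ = 1/5 ∧ 4/5 = 1/5
¬(χ ∧ ψ) = ¬1/5 = 4/5
χ ∨ ψ = 1/5 ∨ 4/5 = 4/5
¬(χ ∧ ψ) ∧ (χ ∨ ψ) = 4/5 ∧ 4/5 = 4/5
ψ ∨ ψ = 4/5 ∨ 4/5 = 4/5
ψ ∨ ψ = 4/5 ∨ 4/5 = 4/5
(ψ ∨ ψ) ∧ (ψ ∨ ψ) = 4/5 ∧ 4/5 = 4/5
¬χ = ¬1/5 = 4/5
¬¬χ = ¬4/5 = 1/5
((ψ ∨ ψ) ∧ (ψ ∨ ψ)) ∨ ¬¬χ = 4/5 ∨ 1/5 = 4/5
¬(((ψ ∨ ψ) ∧ (ψ ∨ ψ)) ∨ ¬¬χ) = ¬4/5 = 1/5
(¬(χ ∧ ψ) ∧ (χ ∨ ψ)) ∧ ¬(((ψ ∨ ψ) ∧ (ψ ∨ ψ)) ∨ ¬¬χ) = 4/5 ∧ 1/5 = 1/5
¬((¬(χ ∧ ψ) ∧ (χ ∨ ψ)) ∧ ¬(((ψ ∨ ψ) ∧ (ψ ∨ ψ)) ∨ ¬¬χ)) = ¬1/5 = 4/5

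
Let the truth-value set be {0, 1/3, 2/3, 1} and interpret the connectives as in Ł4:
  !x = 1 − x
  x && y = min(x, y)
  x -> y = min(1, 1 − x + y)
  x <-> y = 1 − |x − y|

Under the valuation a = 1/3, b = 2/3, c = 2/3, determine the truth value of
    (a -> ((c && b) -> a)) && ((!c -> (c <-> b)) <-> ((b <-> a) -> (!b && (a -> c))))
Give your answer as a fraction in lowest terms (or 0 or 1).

c && b = 2/3 && 2/3 = 2/3
(c && b) -> a = 2/3 -> 1/3 = 2/3
a -> ((c && b) -> a) = 1/3 -> 2/3 = 1
!c = !2/3 = 1/3
c <-> b = 2/3 <-> 2/3 = 1
!c -> (c <-> b) = 1/3 -> 1 = 1
b <-> a = 2/3 <-> 1/3 = 2/3
!b = !2/3 = 1/3
a -> c = 1/3 -> 2/3 = 1
!b && (a -> c) = 1/3 && 1 = 1/3
(b <-> a) -> (!b && (a -> c)) = 2/3 -> 1/3 = 2/3
(!c -> (c <-> b)) <-> ((b <-> a) -> (!b && (a -> c))) = 1 <-> 2/3 = 2/3
(a -> ((c && b) -> a)) && ((!c -> (c <-> b)) <-> ((b <-> a) -> (!b && (a -> c)))) = 1 && 2/3 = 2/3

2/3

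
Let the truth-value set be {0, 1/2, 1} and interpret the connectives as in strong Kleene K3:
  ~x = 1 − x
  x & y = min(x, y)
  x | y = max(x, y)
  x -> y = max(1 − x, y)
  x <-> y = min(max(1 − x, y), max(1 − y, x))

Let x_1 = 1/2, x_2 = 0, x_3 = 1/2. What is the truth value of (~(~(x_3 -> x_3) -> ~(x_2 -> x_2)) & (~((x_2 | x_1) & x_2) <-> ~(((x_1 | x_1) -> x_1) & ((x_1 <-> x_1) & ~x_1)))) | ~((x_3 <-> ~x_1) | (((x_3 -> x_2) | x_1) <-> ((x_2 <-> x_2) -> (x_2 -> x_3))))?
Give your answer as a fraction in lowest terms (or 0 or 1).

x_3 -> x_3 = 1/2 -> 1/2 = 1/2
~(x_3 -> x_3) = ~1/2 = 1/2
x_2 -> x_2 = 0 -> 0 = 1
~(x_2 -> x_2) = ~1 = 0
~(x_3 -> x_3) -> ~(x_2 -> x_2) = 1/2 -> 0 = 1/2
~(~(x_3 -> x_3) -> ~(x_2 -> x_2)) = ~1/2 = 1/2
x_2 | x_1 = 0 | 1/2 = 1/2
(x_2 | x_1) & x_2 = 1/2 & 0 = 0
~((x_2 | x_1) & x_2) = ~0 = 1
x_1 | x_1 = 1/2 | 1/2 = 1/2
(x_1 | x_1) -> x_1 = 1/2 -> 1/2 = 1/2
x_1 <-> x_1 = 1/2 <-> 1/2 = 1/2
~x_1 = ~1/2 = 1/2
(x_1 <-> x_1) & ~x_1 = 1/2 & 1/2 = 1/2
((x_1 | x_1) -> x_1) & ((x_1 <-> x_1) & ~x_1) = 1/2 & 1/2 = 1/2
~(((x_1 | x_1) -> x_1) & ((x_1 <-> x_1) & ~x_1)) = ~1/2 = 1/2
~((x_2 | x_1) & x_2) <-> ~(((x_1 | x_1) -> x_1) & ((x_1 <-> x_1) & ~x_1)) = 1 <-> 1/2 = 1/2
~(~(x_3 -> x_3) -> ~(x_2 -> x_2)) & (~((x_2 | x_1) & x_2) <-> ~(((x_1 | x_1) -> x_1) & ((x_1 <-> x_1) & ~x_1))) = 1/2 & 1/2 = 1/2
~x_1 = ~1/2 = 1/2
x_3 <-> ~x_1 = 1/2 <-> 1/2 = 1/2
x_3 -> x_2 = 1/2 -> 0 = 1/2
(x_3 -> x_2) | x_1 = 1/2 | 1/2 = 1/2
x_2 <-> x_2 = 0 <-> 0 = 1
x_2 -> x_3 = 0 -> 1/2 = 1
(x_2 <-> x_2) -> (x_2 -> x_3) = 1 -> 1 = 1
((x_3 -> x_2) | x_1) <-> ((x_2 <-> x_2) -> (x_2 -> x_3)) = 1/2 <-> 1 = 1/2
(x_3 <-> ~x_1) | (((x_3 -> x_2) | x_1) <-> ((x_2 <-> x_2) -> (x_2 -> x_3))) = 1/2 | 1/2 = 1/2
~((x_3 <-> ~x_1) | (((x_3 -> x_2) | x_1) <-> ((x_2 <-> x_2) -> (x_2 -> x_3)))) = ~1/2 = 1/2
(~(~(x_3 -> x_3) -> ~(x_2 -> x_2)) & (~((x_2 | x_1) & x_2) <-> ~(((x_1 | x_1) -> x_1) & ((x_1 <-> x_1) & ~x_1)))) | ~((x_3 <-> ~x_1) | (((x_3 -> x_2) | x_1) <-> ((x_2 <-> x_2) -> (x_2 -> x_3)))) = 1/2 | 1/2 = 1/2

1/2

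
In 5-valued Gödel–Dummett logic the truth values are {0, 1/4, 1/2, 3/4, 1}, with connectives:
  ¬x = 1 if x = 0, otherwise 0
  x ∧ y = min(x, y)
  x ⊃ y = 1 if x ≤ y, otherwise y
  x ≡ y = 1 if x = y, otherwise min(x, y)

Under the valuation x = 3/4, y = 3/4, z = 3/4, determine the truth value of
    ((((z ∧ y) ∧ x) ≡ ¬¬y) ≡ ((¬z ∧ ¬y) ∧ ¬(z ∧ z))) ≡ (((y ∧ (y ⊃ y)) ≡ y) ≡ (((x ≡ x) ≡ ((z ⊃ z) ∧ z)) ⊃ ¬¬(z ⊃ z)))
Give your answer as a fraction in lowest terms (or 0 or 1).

z ∧ y = 3/4 ∧ 3/4 = 3/4
(z ∧ y) ∧ x = 3/4 ∧ 3/4 = 3/4
¬y = ¬3/4 = 0
¬¬y = ¬0 = 1
((z ∧ y) ∧ x) ≡ ¬¬y = 3/4 ≡ 1 = 3/4
¬z = ¬3/4 = 0
¬y = ¬3/4 = 0
¬z ∧ ¬y = 0 ∧ 0 = 0
z ∧ z = 3/4 ∧ 3/4 = 3/4
¬(z ∧ z) = ¬3/4 = 0
(¬z ∧ ¬y) ∧ ¬(z ∧ z) = 0 ∧ 0 = 0
(((z ∧ y) ∧ x) ≡ ¬¬y) ≡ ((¬z ∧ ¬y) ∧ ¬(z ∧ z)) = 3/4 ≡ 0 = 0
y ⊃ y = 3/4 ⊃ 3/4 = 1
y ∧ (y ⊃ y) = 3/4 ∧ 1 = 3/4
(y ∧ (y ⊃ y)) ≡ y = 3/4 ≡ 3/4 = 1
x ≡ x = 3/4 ≡ 3/4 = 1
z ⊃ z = 3/4 ⊃ 3/4 = 1
(z ⊃ z) ∧ z = 1 ∧ 3/4 = 3/4
(x ≡ x) ≡ ((z ⊃ z) ∧ z) = 1 ≡ 3/4 = 3/4
z ⊃ z = 3/4 ⊃ 3/4 = 1
¬(z ⊃ z) = ¬1 = 0
¬¬(z ⊃ z) = ¬0 = 1
((x ≡ x) ≡ ((z ⊃ z) ∧ z)) ⊃ ¬¬(z ⊃ z) = 3/4 ⊃ 1 = 1
((y ∧ (y ⊃ y)) ≡ y) ≡ (((x ≡ x) ≡ ((z ⊃ z) ∧ z)) ⊃ ¬¬(z ⊃ z)) = 1 ≡ 1 = 1
((((z ∧ y) ∧ x) ≡ ¬¬y) ≡ ((¬z ∧ ¬y) ∧ ¬(z ∧ z))) ≡ (((y ∧ (y ⊃ y)) ≡ y) ≡ (((x ≡ x) ≡ ((z ⊃ z) ∧ z)) ⊃ ¬¬(z ⊃ z))) = 0 ≡ 1 = 0

0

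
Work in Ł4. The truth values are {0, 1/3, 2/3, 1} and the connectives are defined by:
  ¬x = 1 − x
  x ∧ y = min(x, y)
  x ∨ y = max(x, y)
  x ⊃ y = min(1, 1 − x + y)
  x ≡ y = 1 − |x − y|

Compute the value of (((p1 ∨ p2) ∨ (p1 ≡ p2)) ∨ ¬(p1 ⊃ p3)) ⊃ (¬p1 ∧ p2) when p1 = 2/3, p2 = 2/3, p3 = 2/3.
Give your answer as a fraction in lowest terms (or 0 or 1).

p1 ∨ p2 = 2/3 ∨ 2/3 = 2/3
p1 ≡ p2 = 2/3 ≡ 2/3 = 1
(p1 ∨ p2) ∨ (p1 ≡ p2) = 2/3 ∨ 1 = 1
p1 ⊃ p3 = 2/3 ⊃ 2/3 = 1
¬(p1 ⊃ p3) = ¬1 = 0
((p1 ∨ p2) ∨ (p1 ≡ p2)) ∨ ¬(p1 ⊃ p3) = 1 ∨ 0 = 1
¬p1 = ¬2/3 = 1/3
¬p1 ∧ p2 = 1/3 ∧ 2/3 = 1/3
(((p1 ∨ p2) ∨ (p1 ≡ p2)) ∨ ¬(p1 ⊃ p3)) ⊃ (¬p1 ∧ p2) = 1 ⊃ 1/3 = 1/3

1/3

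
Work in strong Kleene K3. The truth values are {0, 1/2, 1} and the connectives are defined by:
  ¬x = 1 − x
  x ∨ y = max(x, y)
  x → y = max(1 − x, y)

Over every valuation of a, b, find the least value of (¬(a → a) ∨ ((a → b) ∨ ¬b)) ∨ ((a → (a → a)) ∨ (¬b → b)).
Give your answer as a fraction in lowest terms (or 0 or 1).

Take a = 1/2, b = 1/2:
a → a = 1/2 → 1/2 = 1/2
¬(a → a) = ¬1/2 = 1/2
a → b = 1/2 → 1/2 = 1/2
¬b = ¬1/2 = 1/2
(a → b) ∨ ¬b = 1/2 ∨ 1/2 = 1/2
¬(a → a) ∨ ((a → b) ∨ ¬b) = 1/2 ∨ 1/2 = 1/2
a → a = 1/2 → 1/2 = 1/2
a → (a → a) = 1/2 → 1/2 = 1/2
¬b = ¬1/2 = 1/2
¬b → b = 1/2 → 1/2 = 1/2
(a → (a → a)) ∨ (¬b → b) = 1/2 ∨ 1/2 = 1/2
(¬(a → a) ∨ ((a → b) ∨ ¬b)) ∨ ((a → (a → a)) ∨ (¬b → b)) = 1/2 ∨ 1/2 = 1/2
No assignment yields a value below 1/2, so this is the minimum.

1/2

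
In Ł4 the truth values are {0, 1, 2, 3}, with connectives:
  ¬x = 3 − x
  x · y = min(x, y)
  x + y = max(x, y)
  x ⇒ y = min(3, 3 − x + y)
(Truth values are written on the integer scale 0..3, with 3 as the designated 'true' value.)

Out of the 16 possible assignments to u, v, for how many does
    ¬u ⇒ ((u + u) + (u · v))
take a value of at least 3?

8

u = 0, v = 0 ↦ 0  <
u = 0, v = 1 ↦ 0  <
u = 0, v = 2 ↦ 0  <
u = 0, v = 3 ↦ 0  <
u = 1, v = 0 ↦ 2  <
u = 1, v = 1 ↦ 2  <
u = 1, v = 2 ↦ 2  <
u = 1, v = 3 ↦ 2  <
u = 2, v = 0 ↦ 3  ≥
u = 2, v = 1 ↦ 3  ≥
u = 2, v = 2 ↦ 3  ≥
u = 2, v = 3 ↦ 3  ≥
u = 3, v = 0 ↦ 3  ≥
u = 3, v = 1 ↦ 3  ≥
u = 3, v = 2 ↦ 3  ≥
u = 3, v = 3 ↦ 3  ≥
So 8 of the 16 assignments meet the threshold.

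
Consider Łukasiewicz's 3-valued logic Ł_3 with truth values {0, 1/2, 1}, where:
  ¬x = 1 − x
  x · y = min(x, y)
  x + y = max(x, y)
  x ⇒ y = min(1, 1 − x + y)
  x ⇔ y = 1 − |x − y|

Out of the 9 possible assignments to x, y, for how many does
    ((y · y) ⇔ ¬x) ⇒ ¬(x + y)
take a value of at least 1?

4

x = 0, y = 0 ↦ 1  ≥
x = 0, y = 1/2 ↦ 1  ≥
x = 0, y = 1 ↦ 0  <
x = 1/2, y = 0 ↦ 1  ≥
x = 1/2, y = 1/2 ↦ 1/2  <
x = 1/2, y = 1 ↦ 1/2  <
x = 1, y = 0 ↦ 0  <
x = 1, y = 1/2 ↦ 1/2  <
x = 1, y = 1 ↦ 1  ≥
So 4 of the 9 assignments meet the threshold.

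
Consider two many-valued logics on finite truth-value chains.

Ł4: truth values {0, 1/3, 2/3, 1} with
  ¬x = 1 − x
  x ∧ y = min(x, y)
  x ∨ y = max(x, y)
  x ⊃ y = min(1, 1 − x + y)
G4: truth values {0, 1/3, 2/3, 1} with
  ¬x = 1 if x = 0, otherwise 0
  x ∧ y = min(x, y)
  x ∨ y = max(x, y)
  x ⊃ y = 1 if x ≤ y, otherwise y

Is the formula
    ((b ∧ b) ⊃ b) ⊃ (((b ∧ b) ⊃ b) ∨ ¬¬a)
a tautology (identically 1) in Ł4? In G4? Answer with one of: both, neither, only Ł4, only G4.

both

In Ł4: every assignment gives 1 — tautology.
In G4: every assignment gives 1 — tautology.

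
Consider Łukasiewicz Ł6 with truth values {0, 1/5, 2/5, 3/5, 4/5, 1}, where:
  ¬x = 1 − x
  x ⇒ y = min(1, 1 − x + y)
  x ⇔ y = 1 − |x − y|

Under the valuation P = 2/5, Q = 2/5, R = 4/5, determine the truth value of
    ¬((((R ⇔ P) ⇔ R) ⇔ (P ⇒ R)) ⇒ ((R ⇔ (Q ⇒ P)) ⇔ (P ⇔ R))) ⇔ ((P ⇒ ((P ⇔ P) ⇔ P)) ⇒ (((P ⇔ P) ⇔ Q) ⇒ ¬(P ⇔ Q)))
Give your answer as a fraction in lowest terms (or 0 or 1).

2/5

R ⇔ P = 4/5 ⇔ 2/5 = 3/5
(R ⇔ P) ⇔ R = 3/5 ⇔ 4/5 = 4/5
P ⇒ R = 2/5 ⇒ 4/5 = 1
((R ⇔ P) ⇔ R) ⇔ (P ⇒ R) = 4/5 ⇔ 1 = 4/5
Q ⇒ P = 2/5 ⇒ 2/5 = 1
R ⇔ (Q ⇒ P) = 4/5 ⇔ 1 = 4/5
P ⇔ R = 2/5 ⇔ 4/5 = 3/5
(R ⇔ (Q ⇒ P)) ⇔ (P ⇔ R) = 4/5 ⇔ 3/5 = 4/5
(((R ⇔ P) ⇔ R) ⇔ (P ⇒ R)) ⇒ ((R ⇔ (Q ⇒ P)) ⇔ (P ⇔ R)) = 4/5 ⇒ 4/5 = 1
¬((((R ⇔ P) ⇔ R) ⇔ (P ⇒ R)) ⇒ ((R ⇔ (Q ⇒ P)) ⇔ (P ⇔ R))) = ¬1 = 0
P ⇔ P = 2/5 ⇔ 2/5 = 1
(P ⇔ P) ⇔ P = 1 ⇔ 2/5 = 2/5
P ⇒ ((P ⇔ P) ⇔ P) = 2/5 ⇒ 2/5 = 1
P ⇔ P = 2/5 ⇔ 2/5 = 1
(P ⇔ P) ⇔ Q = 1 ⇔ 2/5 = 2/5
P ⇔ Q = 2/5 ⇔ 2/5 = 1
¬(P ⇔ Q) = ¬1 = 0
((P ⇔ P) ⇔ Q) ⇒ ¬(P ⇔ Q) = 2/5 ⇒ 0 = 3/5
(P ⇒ ((P ⇔ P) ⇔ P)) ⇒ (((P ⇔ P) ⇔ Q) ⇒ ¬(P ⇔ Q)) = 1 ⇒ 3/5 = 3/5
¬((((R ⇔ P) ⇔ R) ⇔ (P ⇒ R)) ⇒ ((R ⇔ (Q ⇒ P)) ⇔ (P ⇔ R))) ⇔ ((P ⇒ ((P ⇔ P) ⇔ P)) ⇒ (((P ⇔ P) ⇔ Q) ⇒ ¬(P ⇔ Q))) = 0 ⇔ 3/5 = 2/5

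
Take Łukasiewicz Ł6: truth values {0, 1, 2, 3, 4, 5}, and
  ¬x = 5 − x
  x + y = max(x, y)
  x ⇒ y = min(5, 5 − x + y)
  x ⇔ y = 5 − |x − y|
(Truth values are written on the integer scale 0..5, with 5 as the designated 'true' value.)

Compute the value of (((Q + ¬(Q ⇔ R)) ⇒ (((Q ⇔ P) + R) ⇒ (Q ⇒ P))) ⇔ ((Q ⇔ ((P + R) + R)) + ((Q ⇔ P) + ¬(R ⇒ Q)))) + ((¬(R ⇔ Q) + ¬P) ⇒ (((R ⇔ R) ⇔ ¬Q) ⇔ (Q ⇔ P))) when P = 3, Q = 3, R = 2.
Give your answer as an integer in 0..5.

Q ⇔ R = 3 ⇔ 2 = 4
¬(Q ⇔ R) = ¬4 = 1
Q + ¬(Q ⇔ R) = 3 + 1 = 3
Q ⇔ P = 3 ⇔ 3 = 5
(Q ⇔ P) + R = 5 + 2 = 5
Q ⇒ P = 3 ⇒ 3 = 5
((Q ⇔ P) + R) ⇒ (Q ⇒ P) = 5 ⇒ 5 = 5
(Q + ¬(Q ⇔ R)) ⇒ (((Q ⇔ P) + R) ⇒ (Q ⇒ P)) = 3 ⇒ 5 = 5
P + R = 3 + 2 = 3
(P + R) + R = 3 + 2 = 3
Q ⇔ ((P + R) + R) = 3 ⇔ 3 = 5
Q ⇔ P = 3 ⇔ 3 = 5
R ⇒ Q = 2 ⇒ 3 = 5
¬(R ⇒ Q) = ¬5 = 0
(Q ⇔ P) + ¬(R ⇒ Q) = 5 + 0 = 5
(Q ⇔ ((P + R) + R)) + ((Q ⇔ P) + ¬(R ⇒ Q)) = 5 + 5 = 5
((Q + ¬(Q ⇔ R)) ⇒ (((Q ⇔ P) + R) ⇒ (Q ⇒ P))) ⇔ ((Q ⇔ ((P + R) + R)) + ((Q ⇔ P) + ¬(R ⇒ Q))) = 5 ⇔ 5 = 5
R ⇔ Q = 2 ⇔ 3 = 4
¬(R ⇔ Q) = ¬4 = 1
¬P = ¬3 = 2
¬(R ⇔ Q) + ¬P = 1 + 2 = 2
R ⇔ R = 2 ⇔ 2 = 5
¬Q = ¬3 = 2
(R ⇔ R) ⇔ ¬Q = 5 ⇔ 2 = 2
Q ⇔ P = 3 ⇔ 3 = 5
((R ⇔ R) ⇔ ¬Q) ⇔ (Q ⇔ P) = 2 ⇔ 5 = 2
(¬(R ⇔ Q) + ¬P) ⇒ (((R ⇔ R) ⇔ ¬Q) ⇔ (Q ⇔ P)) = 2 ⇒ 2 = 5
(((Q + ¬(Q ⇔ R)) ⇒ (((Q ⇔ P) + R) ⇒ (Q ⇒ P))) ⇔ ((Q ⇔ ((P + R) + R)) + ((Q ⇔ P) + ¬(R ⇒ Q)))) + ((¬(R ⇔ Q) + ¬P) ⇒ (((R ⇔ R) ⇔ ¬Q) ⇔ (Q ⇔ P))) = 5 + 5 = 5

5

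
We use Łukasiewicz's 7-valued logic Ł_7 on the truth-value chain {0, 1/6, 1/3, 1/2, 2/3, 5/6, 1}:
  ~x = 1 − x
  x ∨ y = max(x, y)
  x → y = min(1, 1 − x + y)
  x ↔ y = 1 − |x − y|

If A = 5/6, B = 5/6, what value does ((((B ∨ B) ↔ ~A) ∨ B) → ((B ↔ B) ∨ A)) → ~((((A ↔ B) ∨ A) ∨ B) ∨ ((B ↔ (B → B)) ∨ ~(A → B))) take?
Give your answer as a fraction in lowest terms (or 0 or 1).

B ∨ B = 5/6 ∨ 5/6 = 5/6
~A = ~5/6 = 1/6
(B ∨ B) ↔ ~A = 5/6 ↔ 1/6 = 1/3
((B ∨ B) ↔ ~A) ∨ B = 1/3 ∨ 5/6 = 5/6
B ↔ B = 5/6 ↔ 5/6 = 1
(B ↔ B) ∨ A = 1 ∨ 5/6 = 1
(((B ∨ B) ↔ ~A) ∨ B) → ((B ↔ B) ∨ A) = 5/6 → 1 = 1
A ↔ B = 5/6 ↔ 5/6 = 1
(A ↔ B) ∨ A = 1 ∨ 5/6 = 1
((A ↔ B) ∨ A) ∨ B = 1 ∨ 5/6 = 1
B → B = 5/6 → 5/6 = 1
B ↔ (B → B) = 5/6 ↔ 1 = 5/6
A → B = 5/6 → 5/6 = 1
~(A → B) = ~1 = 0
(B ↔ (B → B)) ∨ ~(A → B) = 5/6 ∨ 0 = 5/6
(((A ↔ B) ∨ A) ∨ B) ∨ ((B ↔ (B → B)) ∨ ~(A → B)) = 1 ∨ 5/6 = 1
~((((A ↔ B) ∨ A) ∨ B) ∨ ((B ↔ (B → B)) ∨ ~(A → B))) = ~1 = 0
((((B ∨ B) ↔ ~A) ∨ B) → ((B ↔ B) ∨ A)) → ~((((A ↔ B) ∨ A) ∨ B) ∨ ((B ↔ (B → B)) ∨ ~(A → B))) = 1 → 0 = 0

0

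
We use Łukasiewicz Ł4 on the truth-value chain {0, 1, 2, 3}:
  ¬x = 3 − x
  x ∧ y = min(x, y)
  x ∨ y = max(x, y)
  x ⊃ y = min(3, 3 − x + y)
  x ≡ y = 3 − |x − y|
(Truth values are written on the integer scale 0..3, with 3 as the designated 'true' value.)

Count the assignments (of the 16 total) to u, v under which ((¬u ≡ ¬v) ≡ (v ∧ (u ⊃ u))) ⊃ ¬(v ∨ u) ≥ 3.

5

u = 0, v = 0 ↦ 3  ≥
u = 0, v = 1 ↦ 3  ≥
u = 0, v = 2 ↦ 2  <
u = 0, v = 3 ↦ 3  ≥
u = 1, v = 0 ↦ 3  ≥
u = 1, v = 1 ↦ 3  ≥
u = 1, v = 2 ↦ 1  <
u = 1, v = 3 ↦ 2  <
u = 2, v = 0 ↦ 2  <
u = 2, v = 1 ↦ 2  <
u = 2, v = 2 ↦ 2  <
u = 2, v = 3 ↦ 1  <
u = 3, v = 0 ↦ 0  <
u = 3, v = 1 ↦ 0  <
u = 3, v = 2 ↦ 0  <
u = 3, v = 3 ↦ 0  <
So 5 of the 16 assignments meet the threshold.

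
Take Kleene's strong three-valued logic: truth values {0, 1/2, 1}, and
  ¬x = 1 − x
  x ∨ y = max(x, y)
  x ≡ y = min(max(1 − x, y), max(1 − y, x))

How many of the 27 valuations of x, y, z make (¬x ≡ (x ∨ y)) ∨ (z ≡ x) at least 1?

8

value 1: 8 assignments (counts)
value 1/2: 15 assignments
value 0: 4 assignments
So 8 of the 27 assignments meet the threshold.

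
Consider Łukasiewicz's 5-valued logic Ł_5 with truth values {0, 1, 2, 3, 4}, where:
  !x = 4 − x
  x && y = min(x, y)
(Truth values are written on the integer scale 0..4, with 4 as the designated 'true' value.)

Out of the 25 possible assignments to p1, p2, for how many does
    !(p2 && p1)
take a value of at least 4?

value 4: 9 assignments (counts)
value 3: 7 assignments
value 2: 5 assignments
value 1: 3 assignments
value 0: 1 assignment
So 9 of the 25 assignments meet the threshold.

9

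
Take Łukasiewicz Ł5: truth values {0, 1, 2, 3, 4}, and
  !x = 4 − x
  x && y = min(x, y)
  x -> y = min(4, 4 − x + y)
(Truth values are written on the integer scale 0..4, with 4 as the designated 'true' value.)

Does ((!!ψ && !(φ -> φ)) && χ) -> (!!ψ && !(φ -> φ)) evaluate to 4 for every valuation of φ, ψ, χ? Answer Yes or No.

At φ = 0, ψ = 2, χ = 2, for instance:
!ψ = !2 = 2
!!ψ = !2 = 2
φ -> φ = 0 -> 0 = 4
!(φ -> φ) = !4 = 0
!!ψ && !(φ -> φ) = 2 && 0 = 0
(!!ψ && !(φ -> φ)) && χ = 0 && 2 = 0
((!!ψ && !(φ -> φ)) && χ) -> (!!ψ && !(φ -> φ)) = 0 -> 0 = 4
and checking the remaining 124 assignments likewise gives ≥ 4 in every case.

Yes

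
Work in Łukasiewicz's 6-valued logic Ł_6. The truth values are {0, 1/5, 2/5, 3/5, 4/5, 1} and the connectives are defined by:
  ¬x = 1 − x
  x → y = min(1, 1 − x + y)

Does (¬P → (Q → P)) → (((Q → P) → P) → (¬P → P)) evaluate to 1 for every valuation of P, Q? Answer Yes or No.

Yes

At P = 2/5, Q = 2/5, for instance:
¬P = ¬2/5 = 3/5
Q → P = 2/5 → 2/5 = 1
¬P → (Q → P) = 3/5 → 1 = 1
(Q → P) → P = 1 → 2/5 = 2/5
¬P → P = 3/5 → 2/5 = 4/5
((Q → P) → P) → (¬P → P) = 2/5 → 4/5 = 1
(¬P → (Q → P)) → (((Q → P) → P) → (¬P → P)) = 1 → 1 = 1
and checking the remaining 35 assignments likewise gives ≥ 1 in every case.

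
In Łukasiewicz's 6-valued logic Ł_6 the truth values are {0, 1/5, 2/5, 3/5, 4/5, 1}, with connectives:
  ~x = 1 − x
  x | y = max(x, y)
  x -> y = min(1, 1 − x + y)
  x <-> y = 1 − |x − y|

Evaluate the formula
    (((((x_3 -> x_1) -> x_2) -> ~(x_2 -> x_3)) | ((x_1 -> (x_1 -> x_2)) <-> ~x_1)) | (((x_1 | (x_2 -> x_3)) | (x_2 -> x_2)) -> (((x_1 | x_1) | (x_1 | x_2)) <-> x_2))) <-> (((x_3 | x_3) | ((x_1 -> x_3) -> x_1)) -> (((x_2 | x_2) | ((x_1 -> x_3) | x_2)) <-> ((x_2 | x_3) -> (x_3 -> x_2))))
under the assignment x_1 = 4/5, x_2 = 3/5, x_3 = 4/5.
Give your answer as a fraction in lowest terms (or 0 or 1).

4/5

x_3 -> x_1 = 4/5 -> 4/5 = 1
(x_3 -> x_1) -> x_2 = 1 -> 3/5 = 3/5
x_2 -> x_3 = 3/5 -> 4/5 = 1
~(x_2 -> x_3) = ~1 = 0
((x_3 -> x_1) -> x_2) -> ~(x_2 -> x_3) = 3/5 -> 0 = 2/5
x_1 -> x_2 = 4/5 -> 3/5 = 4/5
x_1 -> (x_1 -> x_2) = 4/5 -> 4/5 = 1
~x_1 = ~4/5 = 1/5
(x_1 -> (x_1 -> x_2)) <-> ~x_1 = 1 <-> 1/5 = 1/5
(((x_3 -> x_1) -> x_2) -> ~(x_2 -> x_3)) | ((x_1 -> (x_1 -> x_2)) <-> ~x_1) = 2/5 | 1/5 = 2/5
x_2 -> x_3 = 3/5 -> 4/5 = 1
x_1 | (x_2 -> x_3) = 4/5 | 1 = 1
x_2 -> x_2 = 3/5 -> 3/5 = 1
(x_1 | (x_2 -> x_3)) | (x_2 -> x_2) = 1 | 1 = 1
x_1 | x_1 = 4/5 | 4/5 = 4/5
x_1 | x_2 = 4/5 | 3/5 = 4/5
(x_1 | x_1) | (x_1 | x_2) = 4/5 | 4/5 = 4/5
((x_1 | x_1) | (x_1 | x_2)) <-> x_2 = 4/5 <-> 3/5 = 4/5
((x_1 | (x_2 -> x_3)) | (x_2 -> x_2)) -> (((x_1 | x_1) | (x_1 | x_2)) <-> x_2) = 1 -> 4/5 = 4/5
((((x_3 -> x_1) -> x_2) -> ~(x_2 -> x_3)) | ((x_1 -> (x_1 -> x_2)) <-> ~x_1)) | (((x_1 | (x_2 -> x_3)) | (x_2 -> x_2)) -> (((x_1 | x_1) | (x_1 | x_2)) <-> x_2)) = 2/5 | 4/5 = 4/5
x_3 | x_3 = 4/5 | 4/5 = 4/5
x_1 -> x_3 = 4/5 -> 4/5 = 1
(x_1 -> x_3) -> x_1 = 1 -> 4/5 = 4/5
(x_3 | x_3) | ((x_1 -> x_3) -> x_1) = 4/5 | 4/5 = 4/5
x_2 | x_2 = 3/5 | 3/5 = 3/5
x_1 -> x_3 = 4/5 -> 4/5 = 1
(x_1 -> x_3) | x_2 = 1 | 3/5 = 1
(x_2 | x_2) | ((x_1 -> x_3) | x_2) = 3/5 | 1 = 1
x_2 | x_3 = 3/5 | 4/5 = 4/5
x_3 -> x_2 = 4/5 -> 3/5 = 4/5
(x_2 | x_3) -> (x_3 -> x_2) = 4/5 -> 4/5 = 1
((x_2 | x_2) | ((x_1 -> x_3) | x_2)) <-> ((x_2 | x_3) -> (x_3 -> x_2)) = 1 <-> 1 = 1
((x_3 | x_3) | ((x_1 -> x_3) -> x_1)) -> (((x_2 | x_2) | ((x_1 -> x_3) | x_2)) <-> ((x_2 | x_3) -> (x_3 -> x_2))) = 4/5 -> 1 = 1
(((((x_3 -> x_1) -> x_2) -> ~(x_2 -> x_3)) | ((x_1 -> (x_1 -> x_2)) <-> ~x_1)) | (((x_1 | (x_2 -> x_3)) | (x_2 -> x_2)) -> (((x_1 | x_1) | (x_1 | x_2)) <-> x_2))) <-> (((x_3 | x_3) | ((x_1 -> x_3) -> x_1)) -> (((x_2 | x_2) | ((x_1 -> x_3) | x_2)) <-> ((x_2 | x_3) -> (x_3 -> x_2)))) = 4/5 <-> 1 = 4/5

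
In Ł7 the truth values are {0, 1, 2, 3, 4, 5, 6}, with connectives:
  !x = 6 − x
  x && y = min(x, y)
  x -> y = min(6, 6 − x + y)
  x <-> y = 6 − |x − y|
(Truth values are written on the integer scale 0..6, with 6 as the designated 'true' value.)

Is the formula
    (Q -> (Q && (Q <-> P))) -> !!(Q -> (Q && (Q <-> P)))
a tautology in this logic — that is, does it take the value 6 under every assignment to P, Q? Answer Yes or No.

At P = 4, Q = 3, for instance:
Q <-> P = 3 <-> 4 = 5
Q && (Q <-> P) = 3 && 5 = 3
Q -> (Q && (Q <-> P)) = 3 -> 3 = 6
!(Q -> (Q && (Q <-> P))) = !6 = 0
!!(Q -> (Q && (Q <-> P))) = !0 = 6
(Q -> (Q && (Q <-> P))) -> !!(Q -> (Q && (Q <-> P))) = 6 -> 6 = 6
and checking the remaining 48 assignments likewise gives ≥ 6 in every case.

Yes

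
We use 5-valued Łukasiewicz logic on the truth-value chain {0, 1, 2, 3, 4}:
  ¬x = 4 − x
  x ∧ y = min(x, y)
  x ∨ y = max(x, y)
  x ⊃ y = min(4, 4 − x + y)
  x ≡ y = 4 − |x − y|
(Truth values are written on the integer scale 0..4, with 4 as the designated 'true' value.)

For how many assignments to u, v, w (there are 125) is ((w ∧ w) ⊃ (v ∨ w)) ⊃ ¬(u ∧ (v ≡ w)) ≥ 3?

value 4: 33 assignments (counts)
value 3: 35 assignments (counts)
value 2: 31 assignments
value 1: 21 assignments
value 0: 5 assignments
So 68 of the 125 assignments meet the threshold.

68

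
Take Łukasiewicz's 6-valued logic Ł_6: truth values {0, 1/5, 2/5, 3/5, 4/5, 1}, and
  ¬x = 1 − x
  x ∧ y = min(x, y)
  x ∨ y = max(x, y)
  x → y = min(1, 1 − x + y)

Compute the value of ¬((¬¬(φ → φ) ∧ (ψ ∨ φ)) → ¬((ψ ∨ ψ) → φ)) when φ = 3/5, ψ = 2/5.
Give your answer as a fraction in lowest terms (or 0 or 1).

3/5

φ → φ = 3/5 → 3/5 = 1
¬(φ → φ) = ¬1 = 0
¬¬(φ → φ) = ¬0 = 1
ψ ∨ φ = 2/5 ∨ 3/5 = 3/5
¬¬(φ → φ) ∧ (ψ ∨ φ) = 1 ∧ 3/5 = 3/5
ψ ∨ ψ = 2/5 ∨ 2/5 = 2/5
(ψ ∨ ψ) → φ = 2/5 → 3/5 = 1
¬((ψ ∨ ψ) → φ) = ¬1 = 0
(¬¬(φ → φ) ∧ (ψ ∨ φ)) → ¬((ψ ∨ ψ) → φ) = 3/5 → 0 = 2/5
¬((¬¬(φ → φ) ∧ (ψ ∨ φ)) → ¬((ψ ∨ ψ) → φ)) = ¬2/5 = 3/5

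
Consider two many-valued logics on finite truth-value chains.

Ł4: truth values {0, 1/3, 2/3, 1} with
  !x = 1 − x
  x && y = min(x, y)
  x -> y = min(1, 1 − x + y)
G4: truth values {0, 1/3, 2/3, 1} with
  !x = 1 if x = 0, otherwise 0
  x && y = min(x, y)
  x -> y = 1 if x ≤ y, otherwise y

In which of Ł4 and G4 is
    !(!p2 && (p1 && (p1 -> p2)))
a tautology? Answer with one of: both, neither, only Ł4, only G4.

only G4

In Ł4: at p1 = 1/3, p2 = 0 the value is 2/3 — not a tautology.
In G4: every assignment gives 1 — tautology.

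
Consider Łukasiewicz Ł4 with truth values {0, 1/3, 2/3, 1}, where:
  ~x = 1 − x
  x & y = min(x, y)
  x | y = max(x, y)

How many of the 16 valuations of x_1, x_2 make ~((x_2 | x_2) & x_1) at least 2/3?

x_1 = 0, x_2 = 0 ↦ 1  ≥
x_1 = 0, x_2 = 1/3 ↦ 1  ≥
x_1 = 0, x_2 = 2/3 ↦ 1  ≥
x_1 = 0, x_2 = 1 ↦ 1  ≥
x_1 = 1/3, x_2 = 0 ↦ 1  ≥
x_1 = 1/3, x_2 = 1/3 ↦ 2/3  ≥
x_1 = 1/3, x_2 = 2/3 ↦ 2/3  ≥
x_1 = 1/3, x_2 = 1 ↦ 2/3  ≥
x_1 = 2/3, x_2 = 0 ↦ 1  ≥
x_1 = 2/3, x_2 = 1/3 ↦ 2/3  ≥
x_1 = 2/3, x_2 = 2/3 ↦ 1/3  <
x_1 = 2/3, x_2 = 1 ↦ 1/3  <
x_1 = 1, x_2 = 0 ↦ 1  ≥
x_1 = 1, x_2 = 1/3 ↦ 2/3  ≥
x_1 = 1, x_2 = 2/3 ↦ 1/3  <
x_1 = 1, x_2 = 1 ↦ 0  <
So 12 of the 16 assignments meet the threshold.

12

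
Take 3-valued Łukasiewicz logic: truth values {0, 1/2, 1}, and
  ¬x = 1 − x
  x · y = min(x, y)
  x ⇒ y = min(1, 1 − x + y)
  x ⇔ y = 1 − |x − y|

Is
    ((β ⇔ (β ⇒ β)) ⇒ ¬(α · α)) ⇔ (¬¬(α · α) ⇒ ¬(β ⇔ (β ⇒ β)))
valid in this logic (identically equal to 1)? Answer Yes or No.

α = 0, β = 0 ↦ 1
α = 0, β = 1/2 ↦ 1
α = 0, β = 1 ↦ 1
α = 1/2, β = 0 ↦ 1
α = 1/2, β = 1/2 ↦ 1
α = 1/2, β = 1 ↦ 1
α = 1, β = 0 ↦ 1
α = 1, β = 1/2 ↦ 1
α = 1, β = 1 ↦ 1
Every assignment gives a value ≥ 1.

Yes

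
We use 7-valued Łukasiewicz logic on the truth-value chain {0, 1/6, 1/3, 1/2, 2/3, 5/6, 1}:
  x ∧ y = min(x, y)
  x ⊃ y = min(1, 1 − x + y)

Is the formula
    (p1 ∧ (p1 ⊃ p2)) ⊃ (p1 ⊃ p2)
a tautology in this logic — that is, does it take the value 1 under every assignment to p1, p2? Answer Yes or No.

Yes

At p1 = 1/2, p2 = 0, for instance:
p1 ⊃ p2 = 1/2 ⊃ 0 = 1/2
p1 ∧ (p1 ⊃ p2) = 1/2 ∧ 1/2 = 1/2
(p1 ∧ (p1 ⊃ p2)) ⊃ (p1 ⊃ p2) = 1/2 ⊃ 1/2 = 1
and checking the remaining 48 assignments likewise gives ≥ 1 in every case.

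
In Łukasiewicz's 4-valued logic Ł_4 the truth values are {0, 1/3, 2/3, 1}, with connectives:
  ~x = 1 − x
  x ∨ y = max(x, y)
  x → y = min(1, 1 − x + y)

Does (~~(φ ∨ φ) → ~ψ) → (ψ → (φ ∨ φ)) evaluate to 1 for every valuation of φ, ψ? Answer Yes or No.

Counterexample: take φ = 0, ψ = 1/3.
φ ∨ φ = 0 ∨ 0 = 0
~(φ ∨ φ) = ~0 = 1
~~(φ ∨ φ) = ~1 = 0
~ψ = ~1/3 = 2/3
~~(φ ∨ φ) → ~ψ = 0 → 2/3 = 1
φ ∨ φ = 0 ∨ 0 = 0
ψ → (φ ∨ φ) = 1/3 → 0 = 2/3
(~~(φ ∨ φ) → ~ψ) → (ψ → (φ ∨ φ)) = 1 → 2/3 = 2/3
This gives 2/3 ≠ 1.

No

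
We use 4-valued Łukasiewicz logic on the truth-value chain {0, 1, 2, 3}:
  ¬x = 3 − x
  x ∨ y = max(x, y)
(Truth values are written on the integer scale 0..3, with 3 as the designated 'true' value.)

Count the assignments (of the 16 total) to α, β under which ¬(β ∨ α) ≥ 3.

α = 0, β = 0 ↦ 3  ≥
α = 0, β = 1 ↦ 2  <
α = 0, β = 2 ↦ 1  <
α = 0, β = 3 ↦ 0  <
α = 1, β = 0 ↦ 2  <
α = 1, β = 1 ↦ 2  <
α = 1, β = 2 ↦ 1  <
α = 1, β = 3 ↦ 0  <
α = 2, β = 0 ↦ 1  <
α = 2, β = 1 ↦ 1  <
α = 2, β = 2 ↦ 1  <
α = 2, β = 3 ↦ 0  <
α = 3, β = 0 ↦ 0  <
α = 3, β = 1 ↦ 0  <
α = 3, β = 2 ↦ 0  <
α = 3, β = 3 ↦ 0  <
So 1 of the 16 assignments meets the threshold.

1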